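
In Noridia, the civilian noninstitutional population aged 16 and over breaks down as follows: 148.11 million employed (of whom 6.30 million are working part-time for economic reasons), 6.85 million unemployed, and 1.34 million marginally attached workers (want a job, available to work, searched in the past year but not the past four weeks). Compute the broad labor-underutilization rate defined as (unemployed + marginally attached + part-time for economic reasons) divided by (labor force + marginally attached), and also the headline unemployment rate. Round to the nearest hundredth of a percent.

Broad underutilization rate ≈ 9.27%; headline unemployment rate ≈ 4.42%.

Labor force = 148.11 + 6.85 = 154.96 million.
Numerator = 6.85 + 1.34 + 6.30 = 14.49 million.
Denominator = 154.96 + 1.34 = 156.30 million.
Broad rate = 14.49 / 156.30 = 9.27%.
Headline unemployment rate = 6.85 / 154.96 = 4.42%.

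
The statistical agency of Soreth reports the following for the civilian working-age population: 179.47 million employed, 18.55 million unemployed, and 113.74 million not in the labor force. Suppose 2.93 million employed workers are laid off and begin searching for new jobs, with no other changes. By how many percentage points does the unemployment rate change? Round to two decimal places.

The unemployment rate changes by +1.48 percentage points.

Initially, labor force = 179.47 + 18.55 = 198.02 million, so u = 18.55/198.02 = 9.37%.
After the change, employed falls and unemployed rises by 2.93; labor force unchanged → E = 176.54, U = 21.48, labor force = 198.02 million.
New unemployment rate = 21.48 / 198.02 = 10.85%.
Change = 10.85% − 9.37% = +1.48 percentage points.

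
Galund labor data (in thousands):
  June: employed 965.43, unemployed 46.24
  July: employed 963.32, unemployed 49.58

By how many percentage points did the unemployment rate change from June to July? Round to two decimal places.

The unemployment rate changed by +0.32 percentage points.

June: labor force = 965.43 + 46.24 = 1,011.67; u = 46.24/1,011.67 = 4.57%.
July: labor force = 963.32 + 49.58 = 1,012.90; u = 49.58/1,012.90 = 4.89%.
Change = 4.89% − 4.57% = +0.32 pp.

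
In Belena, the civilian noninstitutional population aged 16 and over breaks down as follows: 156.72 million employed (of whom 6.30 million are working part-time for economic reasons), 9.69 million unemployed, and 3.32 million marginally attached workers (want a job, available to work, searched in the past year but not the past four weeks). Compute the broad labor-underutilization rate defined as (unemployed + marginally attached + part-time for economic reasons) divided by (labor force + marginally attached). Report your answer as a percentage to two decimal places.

Broad underutilization rate ≈ 11.38%.

Labor force = 156.72 + 9.69 = 166.41 million.
Numerator = 9.69 + 3.32 + 6.30 = 19.31 million.
Denominator = 166.41 + 3.32 = 169.73 million.
Broad rate = 19.31 / 169.73 = 11.38%.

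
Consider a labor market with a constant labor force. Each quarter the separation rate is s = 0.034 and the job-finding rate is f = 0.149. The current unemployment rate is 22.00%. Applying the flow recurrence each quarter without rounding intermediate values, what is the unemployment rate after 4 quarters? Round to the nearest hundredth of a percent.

Unemployment rate after four quarters ≈ 20.10%.

With a fixed labor force, u_{t+1} = u_t + s·(1−u_t) − f·u_t = u_t·(1−s−f) + s.
Here 1−s−f = 0.817 and s = 0.034.
u_1 = 0.220000 × 0.817 + 0.034 = 0.213740.
u_2 = 0.213740 × 0.817 + 0.034 = 0.208626.
u_3 = 0.208626 × 0.817 + 0.034 = 0.204447.
u_4 = 0.204447 × 0.817 + 0.034 = 0.201033.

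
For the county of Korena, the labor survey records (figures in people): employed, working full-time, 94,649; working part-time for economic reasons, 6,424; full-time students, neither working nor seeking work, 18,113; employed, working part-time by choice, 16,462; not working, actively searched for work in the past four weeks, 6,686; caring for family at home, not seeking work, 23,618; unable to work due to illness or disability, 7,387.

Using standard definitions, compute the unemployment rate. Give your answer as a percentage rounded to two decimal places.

Employed = 94,649 + 6,424 + 16,462 = 117,535 (anyone who worked, including part-time for economic reasons, counts as employed).
Unemployed = 6,686.
Labor force = 117,535 + 6,686 = 124,221.
Unemployment rate = 6,686 / 124,221 = 5.38%.

Unemployment rate ≈ 5.38%.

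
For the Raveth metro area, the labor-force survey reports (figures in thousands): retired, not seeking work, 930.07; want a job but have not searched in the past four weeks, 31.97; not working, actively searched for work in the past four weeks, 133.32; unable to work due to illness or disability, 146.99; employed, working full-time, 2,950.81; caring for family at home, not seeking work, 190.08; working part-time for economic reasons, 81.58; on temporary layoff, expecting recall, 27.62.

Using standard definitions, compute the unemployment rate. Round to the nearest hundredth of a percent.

Unemployment rate ≈ 5.04%.

Employed = 2,950.81 + 81.58 = 3,032.39 thousand (anyone who worked, including part-time for economic reasons, counts as employed).
Unemployed = 133.32 + 27.62 = 160.94 thousand (jobless and actively searching, or on temporary layoff).
Labor force = 3,032.39 + 160.94 = 3,193.33 thousand.
Unemployment rate = 160.94 / 3,193.33 = 5.04%.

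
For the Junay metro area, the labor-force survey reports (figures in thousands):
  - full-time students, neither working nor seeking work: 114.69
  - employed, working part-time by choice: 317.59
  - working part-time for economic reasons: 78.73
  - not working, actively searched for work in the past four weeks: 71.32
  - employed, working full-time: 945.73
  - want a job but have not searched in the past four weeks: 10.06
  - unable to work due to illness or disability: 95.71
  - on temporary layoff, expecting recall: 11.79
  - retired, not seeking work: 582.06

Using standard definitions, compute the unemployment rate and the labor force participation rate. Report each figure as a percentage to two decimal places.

Employed = 317.59 + 78.73 + 945.73 = 1,342.05 thousand (anyone who worked, including part-time for economic reasons, counts as employed).
Unemployed = 71.32 + 11.79 = 83.11 thousand (jobless and actively searching, or on temporary layoff).
Labor force = 1,342.05 + 83.11 = 1,425.16 thousand.
Not in labor force = 114.69 + 10.06 + 95.71 + 582.06 = 802.52 thousand (those not working and not actively searching are outside the labor force — including those who want a job but have given up searching).
Civilian working-age population = 1,425.16 + 802.52 = 2,227.68 thousand.
Unemployment rate = 83.11 / 1,425.16 = 5.83%.
Labor force participation rate = 1,425.16 / 2,227.68 = 63.98%.

Unemployment rate ≈ 5.83%; labor force participation rate ≈ 63.98%.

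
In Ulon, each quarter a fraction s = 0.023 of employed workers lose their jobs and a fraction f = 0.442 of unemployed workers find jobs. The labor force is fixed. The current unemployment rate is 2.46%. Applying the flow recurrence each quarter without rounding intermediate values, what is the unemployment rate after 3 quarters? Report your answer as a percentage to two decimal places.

Unemployment rate after three quarters ≈ 4.57%.

With a fixed labor force, u_{t+1} = u_t + s·(1−u_t) − f·u_t = u_t·(1−s−f) + s.
Here 1−s−f = 0.535 and s = 0.023.
u_1 = 0.024600 × 0.535 + 0.023 = 0.036161.
u_2 = 0.036161 × 0.535 + 0.023 = 0.042346.
u_3 = 0.042346 × 0.535 + 0.023 = 0.045655.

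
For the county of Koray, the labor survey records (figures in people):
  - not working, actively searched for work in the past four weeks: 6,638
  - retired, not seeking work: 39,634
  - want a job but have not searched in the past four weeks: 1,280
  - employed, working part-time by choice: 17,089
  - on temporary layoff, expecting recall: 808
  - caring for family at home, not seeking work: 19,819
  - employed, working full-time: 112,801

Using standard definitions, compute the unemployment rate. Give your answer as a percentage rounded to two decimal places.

Unemployment rate ≈ 5.42%.

Employed = 17,089 + 112,801 = 129,890.
Unemployed = 6,638 + 808 = 7,446 (jobless and actively searching, or on temporary layoff).
Labor force = 129,890 + 7,446 = 137,336.
Unemployment rate = 7,446 / 137,336 = 5.42%.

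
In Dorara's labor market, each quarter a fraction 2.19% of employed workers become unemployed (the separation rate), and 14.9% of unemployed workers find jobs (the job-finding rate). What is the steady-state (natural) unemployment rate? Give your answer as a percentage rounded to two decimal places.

Steady-state unemployment rate ≈ 12.81%.

At steady state the flows balance: s·E = f·U, so U/(E+U) = s/(s+f).
u* = 2.19 / (2.19 + 14.9) = 2.19 / 17.09 = 12.81%.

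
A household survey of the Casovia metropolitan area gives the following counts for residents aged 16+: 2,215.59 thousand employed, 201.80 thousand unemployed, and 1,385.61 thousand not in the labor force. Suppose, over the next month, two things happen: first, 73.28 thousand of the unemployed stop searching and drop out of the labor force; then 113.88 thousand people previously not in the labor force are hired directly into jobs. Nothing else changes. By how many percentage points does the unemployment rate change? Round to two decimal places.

The unemployment rate changes by −3.12 percentage points.

Initially, labor force = 2,215.59 + 201.80 = 2,417.39 thousand, so u = 201.80/2,417.39 = 8.35%.
After the first change, unemployed and labor force both fall by 73.28 → E = 2,215.59, U = 128.52, labor force = 2,344.11 thousand.
After the second change, employed and labor force both rise by 113.88; unemployed unchanged → E = 2,329.47, U = 128.52, labor force = 2,457.99 thousand.
New unemployment rate = 128.52 / 2,457.99 = 5.23%.
Change = 5.23% − 8.35% = −3.12 percentage points.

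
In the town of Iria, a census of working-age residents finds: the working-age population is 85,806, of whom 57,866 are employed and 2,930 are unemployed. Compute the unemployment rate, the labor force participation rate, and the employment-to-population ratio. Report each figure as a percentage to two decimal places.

Unemployment rate ≈ 4.82%; labor force participation rate ≈ 70.85%; employment-population ratio ≈ 67.44%.

Labor force = employed + unemployed = 57,866 + 2,930 = 60,796.
Unemployment rate = 2,930 / 60,796 = 4.82%.
Labor force participation rate = 60,796 / 85,806 = 70.85%.
Employment-population ratio = 57,866 / 85,806 = 67.44%.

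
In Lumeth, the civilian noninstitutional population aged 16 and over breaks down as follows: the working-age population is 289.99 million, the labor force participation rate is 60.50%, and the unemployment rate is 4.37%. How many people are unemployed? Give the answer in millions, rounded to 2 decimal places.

Labor force = 0.6050 × 289.99 = 175.44 million.
Unemployed = 0.0437 × 175.44 ≈ 7.67 million.

About 7.67 million are unemployed.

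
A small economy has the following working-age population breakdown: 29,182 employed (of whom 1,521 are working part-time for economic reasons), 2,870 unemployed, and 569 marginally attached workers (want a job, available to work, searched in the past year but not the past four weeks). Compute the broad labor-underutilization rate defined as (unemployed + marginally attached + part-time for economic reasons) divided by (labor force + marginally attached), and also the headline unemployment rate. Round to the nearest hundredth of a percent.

Broad underutilization rate ≈ 15.20%; headline unemployment rate ≈ 8.95%.

Labor force = 29,182 + 2,870 = 32,052.
Numerator = 2,870 + 569 + 1,521 = 4,960.
Denominator = 32,052 + 569 = 32,621.
Broad rate = 4,960 / 32,621 = 15.20%.
Headline unemployment rate = 2,870 / 32,052 = 8.95%.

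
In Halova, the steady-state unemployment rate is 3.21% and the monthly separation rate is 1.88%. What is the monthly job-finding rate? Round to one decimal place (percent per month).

From u* = s/(s+f): f = s·(1−u)/u.
f = 1.88 × (1 − 0.0321) / 0.0321 = 1.8197 / 0.0321 ≈ 56.7% per month.

Job-finding rate ≈ 56.7% per month.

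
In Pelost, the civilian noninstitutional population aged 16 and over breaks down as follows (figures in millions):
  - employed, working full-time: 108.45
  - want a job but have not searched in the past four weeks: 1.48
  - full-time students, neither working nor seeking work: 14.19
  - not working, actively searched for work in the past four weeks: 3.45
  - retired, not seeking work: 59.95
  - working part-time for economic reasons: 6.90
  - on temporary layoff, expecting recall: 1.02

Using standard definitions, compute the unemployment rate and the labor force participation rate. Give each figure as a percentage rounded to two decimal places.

Employed = 108.45 + 6.90 = 115.35 million (anyone who worked, including part-time for economic reasons, counts as employed).
Unemployed = 3.45 + 1.02 = 4.47 million (jobless and actively searching, or on temporary layoff).
Labor force = 115.35 + 4.47 = 119.82 million.
Not in labor force = 1.48 + 14.19 + 59.95 = 75.62 million (those not working and not actively searching are outside the labor force — including those who want a job but have given up searching).
Civilian working-age population = 119.82 + 75.62 = 195.44 million.
Unemployment rate = 4.47 / 119.82 = 3.73%.
Labor force participation rate = 119.82 / 195.44 = 61.31%.

Unemployment rate ≈ 3.73%; labor force participation rate ≈ 61.31%.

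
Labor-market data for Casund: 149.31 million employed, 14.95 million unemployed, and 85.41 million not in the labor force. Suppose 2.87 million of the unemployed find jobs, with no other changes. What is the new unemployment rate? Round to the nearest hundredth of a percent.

New unemployment rate ≈ 7.35%.

Initially, labor force = 149.31 + 14.95 = 164.26 million, so u = 14.95/164.26 = 9.10%.
After the change, unemployed falls and employed rises by 2.87; labor force unchanged → E = 152.18, U = 12.08, labor force = 164.26 million.
New unemployment rate = 12.08 / 164.26 = 7.35%.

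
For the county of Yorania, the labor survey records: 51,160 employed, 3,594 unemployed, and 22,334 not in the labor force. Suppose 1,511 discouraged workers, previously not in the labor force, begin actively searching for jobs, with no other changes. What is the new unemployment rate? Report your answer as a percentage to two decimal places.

Initially, labor force = 51,160 + 3,594 = 54,754, so u = 3,594/54,754 = 6.56%.
After the change, unemployed and labor force both rise by 1,511 → E = 51,160, U = 5,105, labor force = 56,265.
New unemployment rate = 5,105 / 56,265 = 9.07%.

New unemployment rate ≈ 9.07%.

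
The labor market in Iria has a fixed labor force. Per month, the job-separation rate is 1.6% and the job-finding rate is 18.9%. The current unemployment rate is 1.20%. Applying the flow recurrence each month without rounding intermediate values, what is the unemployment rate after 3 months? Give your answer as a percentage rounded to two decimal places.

Unemployment rate after three months ≈ 4.49%.

With a fixed labor force, u_{t+1} = u_t + s·(1−u_t) − f·u_t = u_t·(1−s−f) + s.
Here 1−s−f = 0.795 and s = 0.016.
u_1 = 0.012000 × 0.795 + 0.016 = 0.025540.
u_2 = 0.025540 × 0.795 + 0.016 = 0.036304.
u_3 = 0.036304 × 0.795 + 0.016 = 0.044862.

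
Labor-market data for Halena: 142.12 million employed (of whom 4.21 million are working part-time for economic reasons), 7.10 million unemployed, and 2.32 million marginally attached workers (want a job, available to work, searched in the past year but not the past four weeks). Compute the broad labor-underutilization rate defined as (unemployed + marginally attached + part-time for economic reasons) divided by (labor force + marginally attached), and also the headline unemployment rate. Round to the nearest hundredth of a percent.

Broad underutilization rate ≈ 8.99%; headline unemployment rate ≈ 4.76%.

Labor force = 142.12 + 7.10 = 149.22 million.
Numerator = 7.10 + 2.32 + 4.21 = 13.63 million.
Denominator = 149.22 + 2.32 = 151.54 million.
Broad rate = 13.63 / 151.54 = 8.99%.
Headline unemployment rate = 7.10 / 149.22 = 4.76%.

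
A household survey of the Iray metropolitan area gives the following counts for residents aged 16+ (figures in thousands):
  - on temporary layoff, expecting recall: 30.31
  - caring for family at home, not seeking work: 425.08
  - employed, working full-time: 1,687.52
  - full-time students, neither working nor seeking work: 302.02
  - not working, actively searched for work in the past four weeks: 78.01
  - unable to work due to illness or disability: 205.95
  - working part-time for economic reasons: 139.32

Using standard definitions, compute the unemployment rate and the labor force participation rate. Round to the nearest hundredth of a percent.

Unemployment rate ≈ 5.60%; labor force participation rate ≈ 67.47%.

Employed = 1,687.52 + 139.32 = 1,826.84 thousand (anyone who worked, including part-time for economic reasons, counts as employed).
Unemployed = 30.31 + 78.01 = 108.32 thousand (jobless and actively searching, or on temporary layoff).
Labor force = 1,826.84 + 108.32 = 1,935.16 thousand.
Not in labor force = 425.08 + 302.02 + 205.95 = 933.05 thousand (those not working and not actively searching are outside the labor force).
Civilian working-age population = 1,935.16 + 933.05 = 2,868.21 thousand.
Unemployment rate = 108.32 / 1,935.16 = 5.60%.
Labor force participation rate = 1,935.16 / 2,868.21 = 67.47%.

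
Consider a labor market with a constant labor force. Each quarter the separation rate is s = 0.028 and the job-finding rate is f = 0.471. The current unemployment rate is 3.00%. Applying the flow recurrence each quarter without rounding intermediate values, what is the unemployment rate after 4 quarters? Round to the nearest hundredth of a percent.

Unemployment rate after four quarters ≈ 5.45%.

With a fixed labor force, u_{t+1} = u_t + s·(1−u_t) − f·u_t = u_t·(1−s−f) + s.
Here 1−s−f = 0.501 and s = 0.028.
u_1 = 0.030000 × 0.501 + 0.028 = 0.043030.
u_2 = 0.043030 × 0.501 + 0.028 = 0.049558.
u_3 = 0.049558 × 0.501 + 0.028 = 0.052829.
u_4 = 0.052829 × 0.501 + 0.028 = 0.054467.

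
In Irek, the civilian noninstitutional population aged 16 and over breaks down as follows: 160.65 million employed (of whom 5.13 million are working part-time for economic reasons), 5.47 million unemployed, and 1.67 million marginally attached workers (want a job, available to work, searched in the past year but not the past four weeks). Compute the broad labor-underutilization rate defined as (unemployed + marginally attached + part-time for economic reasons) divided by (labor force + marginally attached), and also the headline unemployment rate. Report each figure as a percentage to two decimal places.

Broad underutilization rate ≈ 7.31%; headline unemployment rate ≈ 3.29%.

Labor force = 160.65 + 5.47 = 166.12 million.
Numerator = 5.47 + 1.67 + 5.13 = 12.27 million.
Denominator = 166.12 + 1.67 = 167.79 million.
Broad rate = 12.27 / 167.79 = 7.31%.
Headline unemployment rate = 5.47 / 166.12 = 3.29%.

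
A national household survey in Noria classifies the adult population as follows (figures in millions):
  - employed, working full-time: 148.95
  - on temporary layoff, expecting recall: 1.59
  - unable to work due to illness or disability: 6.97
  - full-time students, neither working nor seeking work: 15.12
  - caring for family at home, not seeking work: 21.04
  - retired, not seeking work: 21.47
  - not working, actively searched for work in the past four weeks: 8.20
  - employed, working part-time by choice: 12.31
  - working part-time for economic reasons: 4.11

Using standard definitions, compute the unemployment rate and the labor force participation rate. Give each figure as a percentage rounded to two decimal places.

Employed = 148.95 + 12.31 + 4.11 = 165.37 million (anyone who worked, including part-time for economic reasons, counts as employed).
Unemployed = 1.59 + 8.20 = 9.79 million (jobless and actively searching, or on temporary layoff).
Labor force = 165.37 + 9.79 = 175.16 million.
Not in labor force = 6.97 + 15.12 + 21.04 + 21.47 = 64.60 million (those not working and not actively searching are outside the labor force).
Civilian working-age population = 175.16 + 64.60 = 239.76 million.
Unemployment rate = 9.79 / 175.16 = 5.59%.
Labor force participation rate = 175.16 / 239.76 = 73.06%.

Unemployment rate ≈ 5.59%; labor force participation rate ≈ 73.06%.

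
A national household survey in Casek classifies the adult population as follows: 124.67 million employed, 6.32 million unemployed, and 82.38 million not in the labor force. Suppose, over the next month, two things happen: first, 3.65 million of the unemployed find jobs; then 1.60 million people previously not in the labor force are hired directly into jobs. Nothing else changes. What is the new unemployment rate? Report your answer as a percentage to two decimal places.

New unemployment rate ≈ 2.01%.

Initially, labor force = 124.67 + 6.32 = 130.99 million, so u = 6.32/130.99 = 4.82%.
After the first change, unemployed falls and employed rises by 3.65; labor force unchanged → E = 128.32, U = 2.67, labor force = 130.99 million.
After the second change, employed and labor force both rise by 1.60; unemployed unchanged → E = 129.92, U = 2.67, labor force = 132.59 million.
New unemployment rate = 2.67 / 132.59 = 2.01%.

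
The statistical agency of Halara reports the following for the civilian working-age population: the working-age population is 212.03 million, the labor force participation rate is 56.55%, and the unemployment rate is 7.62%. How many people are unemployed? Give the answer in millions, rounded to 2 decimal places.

About 9.14 million are unemployed.

Labor force = 0.5655 × 212.03 = 119.90 million.
Unemployed = 0.0762 × 119.90 ≈ 9.14 million.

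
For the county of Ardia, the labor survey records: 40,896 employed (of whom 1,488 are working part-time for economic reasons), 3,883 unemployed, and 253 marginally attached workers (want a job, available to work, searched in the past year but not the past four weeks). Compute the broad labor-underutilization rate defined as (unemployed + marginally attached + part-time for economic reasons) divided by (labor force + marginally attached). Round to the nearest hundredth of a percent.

Broad underutilization rate ≈ 12.49%.

Labor force = 40,896 + 3,883 = 44,779.
Numerator = 3,883 + 253 + 1,488 = 5,624.
Denominator = 44,779 + 253 = 45,032.
Broad rate = 5,624 / 45,032 = 12.49%.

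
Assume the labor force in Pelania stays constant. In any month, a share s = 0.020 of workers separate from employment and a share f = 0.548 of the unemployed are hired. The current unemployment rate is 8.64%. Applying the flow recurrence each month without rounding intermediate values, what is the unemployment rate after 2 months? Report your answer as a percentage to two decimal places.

Unemployment rate after two months ≈ 4.48%.

With a fixed labor force, u_{t+1} = u_t + s·(1−u_t) − f·u_t = u_t·(1−s−f) + s.
Here 1−s−f = 0.432 and s = 0.020.
u_1 = 0.086400 × 0.432 + 0.020 = 0.057325.
u_2 = 0.057325 × 0.432 + 0.020 = 0.044764.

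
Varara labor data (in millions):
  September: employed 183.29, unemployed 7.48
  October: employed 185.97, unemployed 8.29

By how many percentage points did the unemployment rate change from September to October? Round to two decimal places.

The unemployment rate changed by +0.35 percentage points.

September: labor force = 183.29 + 7.48 = 190.77; u = 7.48/190.77 = 3.92%.
October: labor force = 185.97 + 8.29 = 194.26; u = 8.29/194.26 = 4.27%.
Change = 4.27% − 3.92% = +0.35 pp.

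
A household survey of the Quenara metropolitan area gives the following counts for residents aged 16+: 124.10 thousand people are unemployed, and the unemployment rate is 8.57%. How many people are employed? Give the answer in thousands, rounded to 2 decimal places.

Labor force = U / u = 124.10 / 0.0857 ≈ 1,448.07 thousand.
Employed = labor force − unemployed = 1,448.07 − 124.10 = 1,323.97 thousand.

About 1,323.97 thousand are employed.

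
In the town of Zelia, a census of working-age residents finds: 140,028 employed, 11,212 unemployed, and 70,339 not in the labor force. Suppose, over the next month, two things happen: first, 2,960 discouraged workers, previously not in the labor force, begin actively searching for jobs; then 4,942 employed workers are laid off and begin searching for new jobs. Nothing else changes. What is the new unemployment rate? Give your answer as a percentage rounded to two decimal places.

Initially, labor force = 140,028 + 11,212 = 151,240, so u = 11,212/151,240 = 7.41%.
After the first change, unemployed and labor force both rise by 2,960 → E = 140,028, U = 14,172, labor force = 154,200.
After the second change, employed falls and unemployed rises by 4,942; labor force unchanged → E = 135,086, U = 19,114, labor force = 154,200.
New unemployment rate = 19,114 / 154,200 = 12.40%.

New unemployment rate ≈ 12.40%.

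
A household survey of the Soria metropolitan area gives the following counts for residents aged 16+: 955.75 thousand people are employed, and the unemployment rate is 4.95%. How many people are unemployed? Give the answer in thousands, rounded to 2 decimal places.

Let U be the number unemployed. The labor force is E + U, and U/(E+U) = 0.0495.
So U = 0.0495 × 955.75 / (1 − 0.0495) = 47.3096 / 0.9505 ≈ 49.77 thousand.

About 49.77 thousand are unemployed.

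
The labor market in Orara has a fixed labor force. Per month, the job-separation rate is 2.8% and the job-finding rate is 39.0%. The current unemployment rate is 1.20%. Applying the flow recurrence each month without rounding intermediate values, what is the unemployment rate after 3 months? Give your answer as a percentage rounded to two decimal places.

Unemployment rate after three months ≈ 5.61%.

With a fixed labor force, u_{t+1} = u_t + s·(1−u_t) − f·u_t = u_t·(1−s−f) + s.
Here 1−s−f = 0.582 and s = 0.028.
u_1 = 0.012000 × 0.582 + 0.028 = 0.034984.
u_2 = 0.034984 × 0.582 + 0.028 = 0.048361.
u_3 = 0.048361 × 0.582 + 0.028 = 0.056146.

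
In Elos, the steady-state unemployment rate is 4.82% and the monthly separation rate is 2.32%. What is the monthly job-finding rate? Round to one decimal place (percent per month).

Job-finding rate ≈ 45.8% per month.

From u* = s/(s+f): f = s·(1−u)/u.
f = 2.32 × (1 − 0.0482) / 0.0482 = 2.2082 / 0.0482 ≈ 45.8% per month.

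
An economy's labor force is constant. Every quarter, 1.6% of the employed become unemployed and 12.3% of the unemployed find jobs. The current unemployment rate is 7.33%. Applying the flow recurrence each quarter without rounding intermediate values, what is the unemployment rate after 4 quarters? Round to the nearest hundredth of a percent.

Unemployment rate after four quarters ≈ 9.21%.

With a fixed labor force, u_{t+1} = u_t + s·(1−u_t) − f·u_t = u_t·(1−s−f) + s.
Here 1−s−f = 0.861 and s = 0.016.
u_1 = 0.073300 × 0.861 + 0.016 = 0.079111.
u_2 = 0.079111 × 0.861 + 0.016 = 0.084115.
u_3 = 0.084115 × 0.861 + 0.016 = 0.088423.
u_4 = 0.088423 × 0.861 + 0.016 = 0.092132.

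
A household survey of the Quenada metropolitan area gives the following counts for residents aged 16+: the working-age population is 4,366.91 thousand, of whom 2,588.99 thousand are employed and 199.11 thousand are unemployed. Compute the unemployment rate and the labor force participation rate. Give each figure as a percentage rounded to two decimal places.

Unemployment rate ≈ 7.14%; labor force participation rate ≈ 63.85%.

Labor force = employed + unemployed = 2,588.99 + 199.11 = 2,788.10 thousand.
Unemployment rate = 199.11 / 2,788.10 = 7.14%.
Labor force participation rate = 2,788.10 / 4,366.91 = 63.85%.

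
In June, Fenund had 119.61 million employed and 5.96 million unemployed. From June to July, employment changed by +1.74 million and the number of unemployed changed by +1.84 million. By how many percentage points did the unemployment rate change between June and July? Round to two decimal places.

June: labor force = 119.61 + 5.96 = 125.57; u = 5.96/125.57 = 4.75%.
July: labor force = 121.35 + 7.80 = 129.15; u = 7.80/129.15 = 6.04%.
Change = 6.04% − 4.75% = +1.29 pp.

The unemployment rate changed by +1.29 percentage points.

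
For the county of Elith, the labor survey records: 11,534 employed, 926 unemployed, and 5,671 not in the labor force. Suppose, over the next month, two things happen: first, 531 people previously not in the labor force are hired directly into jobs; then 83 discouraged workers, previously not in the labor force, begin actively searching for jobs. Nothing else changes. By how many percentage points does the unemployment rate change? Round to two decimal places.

The unemployment rate changes by +0.29 percentage points.

Initially, labor force = 11,534 + 926 = 12,460, so u = 926/12,460 = 7.43%.
After the first change, employed and labor force both rise by 531; unemployed unchanged → E = 12,065, U = 926, labor force = 12,991.
After the second change, unemployed and labor force both rise by 83 → E = 12,065, U = 1,009, labor force = 13,074.
New unemployment rate = 1,009 / 13,074 = 7.72%.
Change = 7.72% − 7.43% = +0.29 percentage points.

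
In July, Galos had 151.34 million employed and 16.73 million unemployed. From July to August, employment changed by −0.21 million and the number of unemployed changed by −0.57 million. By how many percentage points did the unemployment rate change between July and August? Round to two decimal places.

July: labor force = 151.34 + 16.73 = 168.07; u = 16.73/168.07 = 9.95%.
August: labor force = 151.13 + 16.16 = 167.29; u = 16.16/167.29 = 9.66%.
Change = 9.66% − 9.95% = −0.29 pp.

The unemployment rate changed by −0.29 percentage points.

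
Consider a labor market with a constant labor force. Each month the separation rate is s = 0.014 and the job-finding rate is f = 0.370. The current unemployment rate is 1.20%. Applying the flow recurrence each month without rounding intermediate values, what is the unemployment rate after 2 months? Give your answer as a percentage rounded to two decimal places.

With a fixed labor force, u_{t+1} = u_t + s·(1−u_t) − f·u_t = u_t·(1−s−f) + s.
Here 1−s−f = 0.616 and s = 0.014.
u_1 = 0.012000 × 0.616 + 0.014 = 0.021392.
u_2 = 0.021392 × 0.616 + 0.014 = 0.027177.

Unemployment rate after two months ≈ 2.72%.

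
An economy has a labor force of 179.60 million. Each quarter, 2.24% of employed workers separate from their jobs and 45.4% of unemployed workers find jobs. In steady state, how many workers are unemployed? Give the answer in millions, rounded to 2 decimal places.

Steady-state unemployment rate u* = s/(s+f) = 2.24/(2.24+45.4) = 0.047019.
Unemployed = u* × labor force = 0.047019 × 179.60 ≈ 8.44 million.

About 8.44 million are unemployed in steady state.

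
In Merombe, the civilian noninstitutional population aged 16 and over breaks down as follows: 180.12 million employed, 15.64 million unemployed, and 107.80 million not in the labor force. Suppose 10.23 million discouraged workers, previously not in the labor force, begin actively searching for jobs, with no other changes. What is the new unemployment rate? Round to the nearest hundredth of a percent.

New unemployment rate ≈ 12.56%.

Initially, labor force = 180.12 + 15.64 = 195.76 million, so u = 15.64/195.76 = 7.99%.
After the change, unemployed and labor force both rise by 10.23 → E = 180.12, U = 25.87, labor force = 205.99 million.
New unemployment rate = 25.87 / 205.99 = 12.56%.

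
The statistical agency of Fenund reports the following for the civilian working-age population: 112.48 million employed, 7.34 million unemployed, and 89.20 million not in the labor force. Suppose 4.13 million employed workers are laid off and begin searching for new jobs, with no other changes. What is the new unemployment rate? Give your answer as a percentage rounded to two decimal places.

New unemployment rate ≈ 9.57%.

Initially, labor force = 112.48 + 7.34 = 119.82 million, so u = 7.34/119.82 = 6.13%.
After the change, employed falls and unemployed rises by 4.13; labor force unchanged → E = 108.35, U = 11.47, labor force = 119.82 million.
New unemployment rate = 11.47 / 119.82 = 9.57%.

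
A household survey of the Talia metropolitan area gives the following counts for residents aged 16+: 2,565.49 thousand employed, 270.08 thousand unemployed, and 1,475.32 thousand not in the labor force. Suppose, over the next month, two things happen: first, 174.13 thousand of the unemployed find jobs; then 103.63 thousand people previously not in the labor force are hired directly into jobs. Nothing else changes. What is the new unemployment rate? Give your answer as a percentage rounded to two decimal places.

Initially, labor force = 2,565.49 + 270.08 = 2,835.57 thousand, so u = 270.08/2,835.57 = 9.52%.
After the first change, unemployed falls and employed rises by 174.13; labor force unchanged → E = 2,739.62, U = 95.95, labor force = 2,835.57 thousand.
After the second change, employed and labor force both rise by 103.63; unemployed unchanged → E = 2,843.25, U = 95.95, labor force = 2,939.20 thousand.
New unemployment rate = 95.95 / 2,939.20 = 3.26%.

New unemployment rate ≈ 3.26%.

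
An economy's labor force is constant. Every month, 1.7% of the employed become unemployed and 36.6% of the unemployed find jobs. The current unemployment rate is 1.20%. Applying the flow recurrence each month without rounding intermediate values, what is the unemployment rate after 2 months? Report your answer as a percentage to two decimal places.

Unemployment rate after two months ≈ 3.21%.

With a fixed labor force, u_{t+1} = u_t + s·(1−u_t) − f·u_t = u_t·(1−s−f) + s.
Here 1−s−f = 0.617 and s = 0.017.
u_1 = 0.012000 × 0.617 + 0.017 = 0.024404.
u_2 = 0.024404 × 0.617 + 0.017 = 0.032057.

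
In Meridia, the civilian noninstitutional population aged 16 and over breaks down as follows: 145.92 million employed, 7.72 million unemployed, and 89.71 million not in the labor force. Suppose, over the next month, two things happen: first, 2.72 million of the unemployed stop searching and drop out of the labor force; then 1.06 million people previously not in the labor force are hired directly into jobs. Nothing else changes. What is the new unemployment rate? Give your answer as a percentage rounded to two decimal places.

Initially, labor force = 145.92 + 7.72 = 153.64 million, so u = 7.72/153.64 = 5.02%.
After the first change, unemployed and labor force both fall by 2.72 → E = 145.92, U = 5.00, labor force = 150.92 million.
After the second change, employed and labor force both rise by 1.06; unemployed unchanged → E = 146.98, U = 5.00, labor force = 151.98 million.
New unemployment rate = 5.00 / 151.98 = 3.29%.

New unemployment rate ≈ 3.29%.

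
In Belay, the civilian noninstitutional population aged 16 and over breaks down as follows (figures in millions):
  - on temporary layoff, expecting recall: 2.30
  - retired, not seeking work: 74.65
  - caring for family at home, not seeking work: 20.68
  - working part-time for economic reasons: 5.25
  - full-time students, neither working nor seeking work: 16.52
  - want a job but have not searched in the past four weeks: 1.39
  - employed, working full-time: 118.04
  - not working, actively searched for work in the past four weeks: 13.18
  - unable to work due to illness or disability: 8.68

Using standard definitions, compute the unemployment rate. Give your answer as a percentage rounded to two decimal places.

Unemployment rate ≈ 11.16%.

Employed = 5.25 + 118.04 = 123.29 million (anyone who worked, including part-time for economic reasons, counts as employed).
Unemployed = 2.30 + 13.18 = 15.48 million (jobless and actively searching, or on temporary layoff).
Labor force = 123.29 + 15.48 = 138.77 million.
Unemployment rate = 15.48 / 138.77 = 11.16%.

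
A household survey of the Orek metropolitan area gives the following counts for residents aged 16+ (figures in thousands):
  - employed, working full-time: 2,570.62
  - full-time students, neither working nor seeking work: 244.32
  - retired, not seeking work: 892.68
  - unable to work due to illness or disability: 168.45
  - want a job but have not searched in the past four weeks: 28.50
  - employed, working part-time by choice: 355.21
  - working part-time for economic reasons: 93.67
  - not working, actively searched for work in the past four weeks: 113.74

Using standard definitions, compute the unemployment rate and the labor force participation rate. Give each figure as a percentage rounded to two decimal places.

Employed = 2,570.62 + 355.21 + 93.67 = 3,019.50 thousand (anyone who worked, including part-time for economic reasons, counts as employed).
Unemployed = 113.74 thousand.
Labor force = 3,019.50 + 113.74 = 3,133.24 thousand.
Not in labor force = 244.32 + 892.68 + 168.45 + 28.50 = 1,333.95 thousand (those not working and not actively searching are outside the labor force — including those who want a job but have given up searching).
Civilian working-age population = 3,133.24 + 1,333.95 = 4,467.19 thousand.
Unemployment rate = 113.74 / 3,133.24 = 3.63%.
Labor force participation rate = 3,133.24 / 4,467.19 = 70.14%.

Unemployment rate ≈ 3.63%; labor force participation rate ≈ 70.14%.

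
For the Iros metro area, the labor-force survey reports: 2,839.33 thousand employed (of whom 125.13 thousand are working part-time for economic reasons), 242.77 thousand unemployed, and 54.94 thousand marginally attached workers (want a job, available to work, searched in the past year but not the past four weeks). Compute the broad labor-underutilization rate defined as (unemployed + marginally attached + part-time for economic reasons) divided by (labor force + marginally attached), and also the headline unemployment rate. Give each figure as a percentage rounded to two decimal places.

Broad underutilization rate ≈ 13.48%; headline unemployment rate ≈ 7.88%.

Labor force = 2,839.33 + 242.77 = 3,082.10 thousand.
Numerator = 242.77 + 54.94 + 125.13 = 422.84 thousand.
Denominator = 3,082.10 + 54.94 = 3,137.04 thousand.
Broad rate = 422.84 / 3,137.04 = 13.48%.
Headline unemployment rate = 242.77 / 3,082.10 = 7.88%.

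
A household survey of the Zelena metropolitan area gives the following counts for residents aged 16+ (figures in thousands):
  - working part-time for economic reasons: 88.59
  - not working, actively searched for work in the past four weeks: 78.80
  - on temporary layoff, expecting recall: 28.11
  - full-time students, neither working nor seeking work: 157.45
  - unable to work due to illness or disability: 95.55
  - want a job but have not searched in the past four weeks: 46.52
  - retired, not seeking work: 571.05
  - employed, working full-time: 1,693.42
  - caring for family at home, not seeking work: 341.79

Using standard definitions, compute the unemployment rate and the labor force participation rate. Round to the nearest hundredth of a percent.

Employed = 88.59 + 1,693.42 = 1,782.01 thousand (anyone who worked, including part-time for economic reasons, counts as employed).
Unemployed = 78.80 + 28.11 = 106.91 thousand (jobless and actively searching, or on temporary layoff).
Labor force = 1,782.01 + 106.91 = 1,888.92 thousand.
Not in labor force = 157.45 + 95.55 + 46.52 + 571.05 + 341.79 = 1,212.36 thousand (those not working and not actively searching are outside the labor force — including those who want a job but have given up searching).
Civilian working-age population = 1,888.92 + 1,212.36 = 3,101.28 thousand.
Unemployment rate = 106.91 / 1,888.92 = 5.66%.
Labor force participation rate = 1,888.92 / 3,101.28 = 60.91%.

Unemployment rate ≈ 5.66%; labor force participation rate ≈ 60.91%.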